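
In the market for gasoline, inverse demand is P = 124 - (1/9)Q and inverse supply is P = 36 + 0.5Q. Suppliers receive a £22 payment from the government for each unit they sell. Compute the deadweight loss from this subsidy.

Pre-subsidy: 124 - (1/9)Q = 36 + 0.5Q gives Q* = 144 and P* = 108.
With the subsidy, sellers receive Ps = Pb + 22 for each unit, where Pb is the price buyers pay.
On the curves, Pb = 124 - (1/9)Q and Ps = 36 + 0.5Q; the wedge Ps − Pb = 22 gives 36 + 0.5Q − (124 - (1/9)Q) = 22, so Q' = 180.
Then Pb = 124 − (1/9)·180 = 104 and Ps = 36 + 0.5·180 = 126.
The subsidy expands output by 180 − 144 = 36 past the efficient level; on those units the gap between marginal cost and willingness to pay runs from 0 up to 22.
DWL = ½ × 22 × 36 = 396.

Deadweight loss = £396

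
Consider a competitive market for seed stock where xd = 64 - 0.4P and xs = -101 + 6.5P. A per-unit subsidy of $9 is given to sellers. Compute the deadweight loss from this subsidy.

Deadweight loss = 351/23

Pre-subsidy: 64 - 0.4P = -101 + 6.5P gives P* = 550/23, x* = 1252/23.
With the subsidy, sellers receive Ps = Pb + 9 for each unit, where Pb is the price buyers pay.
Supply in terms of Pb becomes xs = -101 + 6.5(Pb + 9) = -42.5 + 6.5Pb. Setting this equal to demand: 64 - 0.4Pb = -42.5 + 6.5Pb, so Pb = 355/23.
Sellers receive Ps = 355/23 + 9 = 562/23; x' = 64 − 0.4·(355/23) = 1330/23.
The subsidy expands output by 1330/23 − 1252/23 = 78/23 past the efficient level; on those units the gap between marginal cost and willingness to pay runs from 0 up to 9.
DWL = ½ × 9 × 78/23 = 351/23.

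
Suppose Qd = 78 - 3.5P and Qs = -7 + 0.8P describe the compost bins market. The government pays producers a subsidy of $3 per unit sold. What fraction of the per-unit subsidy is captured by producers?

Producer share = 35/43

Pre-subsidy: 78 - 3.5P = -7 + 0.8P gives P* = 850/43, Q* = 379/43.
With the subsidy, sellers receive Ps = Pb + 3 for each unit, where Pb is the price buyers pay.
Supply in terms of Pb becomes Qs = -7 + 0.8(Pb + 3) = -4.6 + 0.8Pb. Setting this equal to demand: 78 - 3.5Pb = -4.6 + 0.8Pb, so Pb = 826/43.
Sellers receive Ps = 826/43 + 3 = 955/43; Q' = 78 − 3.5·(826/43) = 463/43.
Buyers' price falls by P* − Pb = 850/43 − 826/43 = 24/43; sellers' price rises by Ps − P* = 955/43 − 850/43 = 105/43.
So producers capture (105/43)/3 = 35/43 of each unit of subsidy.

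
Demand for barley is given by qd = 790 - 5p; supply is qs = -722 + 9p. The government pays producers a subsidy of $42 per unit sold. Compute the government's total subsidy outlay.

Pre-subsidy: 790 - 5p = -722 + 9p gives p* = 108, q* = 250.
With the subsidy, sellers receive ps = pb + 42 for each unit, where pb is the price buyers pay.
Supply in terms of pb becomes qs = -722 + 9(pb + 42) = -344 + 9pb. Setting this equal to demand: 790 - 5pb = -344 + 9pb, so pb = 81.
Sellers receive ps = 81 + 42 = 123; q' = 790 − 5·81 = 385.
Government outlay = subsidy × quantity = 42 × 385 = 16170.

Government cost = $16170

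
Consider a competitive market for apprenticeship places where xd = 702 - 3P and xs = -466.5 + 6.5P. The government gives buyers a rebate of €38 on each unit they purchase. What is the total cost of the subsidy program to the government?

Government cost = €15618

Pre-subsidy: 702 - 3P = -466.5 + 6.5P gives P* = 123, x* = 333.
With the rebate, buyers effectively pay Pb = Ps − 38, where Ps is the price sellers receive.
Demand in terms of Ps becomes xd = 702 − 3(Ps − 38) = 816 - 3Ps. Setting this equal to supply: 816 - 3Ps = -466.5 + 6.5Ps, so Ps = 135.
Buyers pay Pb = 135 − 38 = 97; x' = -466.5 + 6.5·135 = 411.
Government outlay = subsidy × quantity = 38 × 411 = 15618.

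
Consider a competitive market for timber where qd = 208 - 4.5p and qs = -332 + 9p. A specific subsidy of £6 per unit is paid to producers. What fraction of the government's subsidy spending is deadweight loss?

DWL / government spending = 9/46

Pre-subsidy: 208 - 4.5p = -332 + 9p gives p* = 40, q* = 28.
With the subsidy, sellers receive ps = pb + 6 for each unit, where pb is the price buyers pay.
Supply in terms of pb becomes qs = -332 + 9(pb + 6) = -278 + 9pb. Setting this equal to demand: 208 - 4.5pb = -278 + 9pb, so pb = 36.
Sellers receive ps = 36 + 6 = 42; q' = 208 − 4.5·36 = 46.
ΔCS = ½(28 + 46)(40 − 36) = 148; ΔPS = ½(28 + 46)(42 − 40) = 74.
Government spending = 6 × 46 = 276.
DWL = ½ × 6 × (46 − 28) = 54; fraction = 54 / 276 = 9/46.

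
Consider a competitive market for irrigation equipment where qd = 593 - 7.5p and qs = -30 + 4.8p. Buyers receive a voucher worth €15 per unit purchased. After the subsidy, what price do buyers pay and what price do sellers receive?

Pre-subsidy: 593 - 7.5p = -30 + 4.8p gives p* = 6230/123, q* = 8738/41.
With the rebate, buyers effectively pay pb = ps − 15, where ps is the price sellers receive.
Demand in terms of ps becomes qd = 593 − 7.5(ps − 15) = 705.5 - 7.5ps. Setting this equal to supply: 705.5 - 7.5ps = -30 + 4.8ps, so ps = 7355/123.
Buyers pay pb = 7355/123 − 15 = 5510/123; q' = -30 + 4.8·(7355/123) = 10538/41.

Buyers pay 5510/123; sellers receive 7355/123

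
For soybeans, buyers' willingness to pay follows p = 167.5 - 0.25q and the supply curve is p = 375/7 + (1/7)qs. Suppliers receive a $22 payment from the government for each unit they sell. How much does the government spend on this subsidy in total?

Pre-subsidy: 167.5 - 0.25q = 375/7 + (1/7)q gives q* = 290 and p* = 95.
With the subsidy, sellers receive ps = pb + 22 for each unit, where pb is the price buyers pay.
On the curves, pb = 167.5 - 0.25q and ps = 375/7 + (1/7)q; the wedge ps − pb = 22 gives 375/7 + (1/7)q − (167.5 - 0.25q) = 22, so q' = 346.
Then pb = 167.5 − 0.25·346 = 81 and ps = 375/7 + (1/7)·346 = 103.
Government outlay = subsidy × quantity = 22 × 346 = 7612.

Government cost = $7612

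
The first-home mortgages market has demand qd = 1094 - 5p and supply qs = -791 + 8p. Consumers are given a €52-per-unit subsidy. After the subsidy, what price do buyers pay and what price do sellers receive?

Buyers pay €113; sellers receive €165

Pre-subsidy: 1094 - 5p = -791 + 8p gives p* = 145, q* = 369.
With the rebate, buyers effectively pay pb = ps − 52, where ps is the price sellers receive.
Demand in terms of ps becomes qd = 1094 − 5(ps − 52) = 1354 - 5ps. Setting this equal to supply: 1354 - 5ps = -791 + 8ps, so ps = 165.
Buyers pay pb = 165 − 52 = 113; q' = -791 + 8·165 = 529.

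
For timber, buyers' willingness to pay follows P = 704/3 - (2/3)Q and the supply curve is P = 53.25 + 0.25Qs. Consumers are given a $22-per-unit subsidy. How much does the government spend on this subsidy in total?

Government cost = $4882

Pre-subsidy: 704/3 - (2/3)Q = 53.25 + 0.25Q gives Q* = 2177/11 and P* = 1130/11.
With the rebate, buyers effectively pay Pb = Ps − 22, where Ps is the price sellers receive.
On the curves, Pb = 704/3 - (2/3)Q and Ps = 53.25 + 0.25Q; the wedge Ps − Pb = 22 gives 53.25 + 0.25Q − (704/3 - (2/3)Q) = 22, so Q' = 2441/11.
Then Pb = 704/3 − (2/3)·(2441/11) = 954/11 and Ps = 53.25 + 0.25·(2441/11) = 1196/11.
Government outlay = subsidy × quantity = 22 × 2441/11 = 4882.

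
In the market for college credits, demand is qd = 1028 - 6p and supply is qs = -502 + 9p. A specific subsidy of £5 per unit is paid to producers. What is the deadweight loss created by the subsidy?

Pre-subsidy: 1028 - 6p = -502 + 9p gives p* = 102, q* = 416.
With the subsidy, sellers receive ps = pb + 5 for each unit, where pb is the price buyers pay.
Supply in terms of pb becomes qs = -502 + 9(pb + 5) = -457 + 9pb. Setting this equal to demand: 1028 - 6pb = -457 + 9pb, so pb = 99.
Sellers receive ps = 99 + 5 = 104; q' = 1028 − 6·99 = 434.
The subsidy expands output by 434 − 416 = 18 past the efficient level; on those units the gap between marginal cost and willingness to pay runs from 0 up to 5.
DWL = ½ × 5 × 18 = 45.

Deadweight loss = £45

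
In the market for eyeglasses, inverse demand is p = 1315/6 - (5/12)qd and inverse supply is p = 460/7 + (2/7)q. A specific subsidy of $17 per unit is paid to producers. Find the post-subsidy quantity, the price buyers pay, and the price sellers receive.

Pre-subsidy: 1315/6 - (5/12)q = 460/7 + (2/7)q gives q* = 12890/59 and p* = 7560/59.
With the subsidy, sellers receive ps = pb + 17 for each unit, where pb is the price buyers pay.
On the curves, pb = 1315/6 - (5/12)q and ps = 460/7 + (2/7)q; the wedge ps − pb = 17 gives 460/7 + (2/7)q − (1315/6 - (5/12)q) = 17, so q' = 14318/59.
Then pb = 1315/6 − (5/12)·(14318/59) = 6965/59 and ps = 460/7 + (2/7)·(14318/59) = 7968/59.

q' = 14318/59; buyers pay 6965/59; sellers receive 7968/59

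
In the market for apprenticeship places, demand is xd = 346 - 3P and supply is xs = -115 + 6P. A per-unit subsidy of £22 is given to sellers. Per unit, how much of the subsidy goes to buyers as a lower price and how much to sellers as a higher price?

Buyers gain 44/3 per unit; sellers gain 22/3 per unit

Pre-subsidy: 346 - 3P = -115 + 6P gives P* = 461/9, x* = 577/3.
With the subsidy, sellers receive Ps = Pb + 22 for each unit, where Pb is the price buyers pay.
Supply in terms of Pb becomes xs = -115 + 6(Pb + 22) = 17 + 6Pb. Setting this equal to demand: 346 - 3Pb = 17 + 6Pb, so Pb = 329/9.
Sellers receive Ps = 329/9 + 22 = 527/9; x' = 346 − 3·(329/9) = 709/3.
Buyers' price falls by P* − Pb = 461/9 − 329/9 = 44/3; sellers' price rises by Ps − P* = 527/9 − 461/9 = 22/3.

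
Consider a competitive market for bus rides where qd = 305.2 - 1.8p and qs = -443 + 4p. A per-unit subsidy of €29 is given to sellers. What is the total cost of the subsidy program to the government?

Pre-subsidy: 305.2 - 1.8p = -443 + 4p gives p* = 129, q* = 73.
With the subsidy, sellers receive ps = pb + 29 for each unit, where pb is the price buyers pay.
Supply in terms of pb becomes qs = -443 + 4(pb + 29) = -327 + 4pb. Setting this equal to demand: 305.2 - 1.8pb = -327 + 4pb, so pb = 109.
Sellers receive ps = 109 + 29 = 138; q' = 305.2 − 1.8·109 = 109.
Government outlay = subsidy × quantity = 29 × 109 = 3161.

Government cost = €3161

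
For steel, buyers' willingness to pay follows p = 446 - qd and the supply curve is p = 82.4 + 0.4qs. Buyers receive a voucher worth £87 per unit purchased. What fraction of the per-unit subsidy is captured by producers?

Pre-subsidy: 446 - q = 82.4 + 0.4q gives q* = 1818/7 and p* = 1304/7.
With the rebate, buyers effectively pay pb = ps − 87, where ps is the price sellers receive.
On the curves, pb = 446 - q and ps = 82.4 + 0.4q; the wedge ps − pb = 87 gives 82.4 + 0.4q − (446 - q) = 87, so q' = 2253/7.
Then pb = 446 − 1·(2253/7) = 869/7 and ps = 82.4 + 0.4·(2253/7) = 1478/7.
Buyers' price falls by p* − pb = 1304/7 − 869/7 = 435/7; sellers' price rises by ps − p* = 1478/7 − 1304/7 = 174/7.
So producers capture (174/7)/87 = 2/7 of each unit of subsidy.

Producer share = 2/7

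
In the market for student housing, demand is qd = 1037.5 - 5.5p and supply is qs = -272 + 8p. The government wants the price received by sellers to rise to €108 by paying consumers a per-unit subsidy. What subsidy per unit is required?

Required subsidy s = €27 per unit

At a seller price of 108, quantity supplied is -272 + 8·108 = 592.
Buyers absorb 592 only when they pay pb with 1037.5 − 5.5·pb = 592, i.e. pb = 81.
s = ps − pb = 108 − 81 = 27.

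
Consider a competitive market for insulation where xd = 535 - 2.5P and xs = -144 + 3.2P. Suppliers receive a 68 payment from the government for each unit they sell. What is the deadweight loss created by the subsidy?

Deadweight loss = 184960/57

Pre-subsidy: 535 - 2.5P = -144 + 3.2P gives P* = 6790/57, x* = 13520/57.
With the subsidy, sellers receive Ps = Pb + 68 for each unit, where Pb is the price buyers pay.
Supply in terms of Pb becomes xs = -144 + 3.2(Pb + 68) = 73.6 + 3.2Pb. Setting this equal to demand: 535 - 2.5Pb = 73.6 + 3.2Pb, so Pb = 1538/19.
Sellers receive Ps = 1538/19 + 68 = 2830/19; x' = 535 − 2.5·(1538/19) = 6320/19.
The subsidy expands output by 6320/19 − 13520/57 = 5440/57 past the efficient level; on those units the gap between marginal cost and willingness to pay runs from 0 up to 68.
DWL = ½ × 68 × 5440/57 = 184960/57.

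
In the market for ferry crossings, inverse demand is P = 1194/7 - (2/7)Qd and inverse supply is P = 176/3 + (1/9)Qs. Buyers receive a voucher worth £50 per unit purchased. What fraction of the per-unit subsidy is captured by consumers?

Consumer share = 0.72

Pre-subsidy: 1194/7 - (2/7)Q = 176/3 + (1/9)Q gives Q* = 282 and P* = 90.
With the rebate, buyers effectively pay Pb = Ps − 50, where Ps is the price sellers receive.
On the curves, Pb = 1194/7 - (2/7)Q and Ps = 176/3 + (1/9)Q; the wedge Ps − Pb = 50 gives 176/3 + (1/9)Q − (1194/7 - (2/7)Q) = 50, so Q' = 408.
Then Pb = 1194/7 − (2/7)·408 = 54 and Ps = 176/3 + (1/9)·408 = 104.
Buyers' price falls by P* − Pb = 90 − 54 = 36; sellers' price rises by Ps − P* = 104 − 90 = 14.
So consumers capture 36/50 = 0.72 of each unit of subsidy.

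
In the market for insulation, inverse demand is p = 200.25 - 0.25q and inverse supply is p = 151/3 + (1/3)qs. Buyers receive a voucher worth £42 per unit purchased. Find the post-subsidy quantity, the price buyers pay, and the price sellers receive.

q' = 329; buyers pay £118; sellers receive £160

Pre-subsidy: 200.25 - 0.25q = 151/3 + (1/3)q gives q* = 257 and p* = 136.
With the rebate, buyers effectively pay pb = ps − 42, where ps is the price sellers receive.
On the curves, pb = 200.25 - 0.25q and ps = 151/3 + (1/3)q; the wedge ps − pb = 42 gives 151/3 + (1/3)q − (200.25 - 0.25q) = 42, so q' = 329.
Then pb = 200.25 − 0.25·329 = 118 and ps = 151/3 + (1/3)·329 = 160.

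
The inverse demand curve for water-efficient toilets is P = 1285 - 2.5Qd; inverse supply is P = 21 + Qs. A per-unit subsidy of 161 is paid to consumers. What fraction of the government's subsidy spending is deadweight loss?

DWL / government spending = 161/2850

Pre-subsidy: 1285 - 2.5Q = 21 + Q gives Q* = 2528/7 and P* = 2675/7.
With the rebate, buyers effectively pay Pb = Ps − 161, where Ps is the price sellers receive.
On the curves, Pb = 1285 - 2.5Q and Ps = 21 + Q; the wedge Ps − Pb = 161 gives 21 + Q − (1285 - 2.5Q) = 161, so Q' = 2850/7.
Then Pb = 1285 − 2.5·(2850/7) = 1870/7 and Ps = 21 + 1·(2850/7) = 2997/7.
ΔCS = ½(2528/7 + 2850/7)(2675/7 − 1870/7) = 309235/7; ΔPS = ½(2528/7 + 2850/7)(2997/7 − 2675/7) = 123694/7.
Government spending = 161 × 2850/7 = 65550.
DWL = ½ × 161 × (2850/7 − 2528/7) = 3703; fraction = 3703 / 65550 = 161/2850.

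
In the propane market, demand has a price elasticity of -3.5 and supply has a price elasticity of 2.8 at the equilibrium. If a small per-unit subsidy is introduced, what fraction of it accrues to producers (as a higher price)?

For a small subsidy around the equilibrium, the benefit split depends on the relative slopes, which at a point are proportional to the elasticities.
Buyer share = εs/(εs + |εd|) = 2.8/(2.8 + 3.5) = 4/9; seller share = |εd|/(εs + |εd|) = 5/9.
So producers capture 5/9 of the subsidy.

Producer share = 5/9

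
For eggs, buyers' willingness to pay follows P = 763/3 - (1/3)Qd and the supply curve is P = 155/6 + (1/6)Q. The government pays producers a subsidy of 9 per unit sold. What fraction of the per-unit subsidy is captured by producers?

Producer share = 1/3

Pre-subsidy: 763/3 - (1/3)Q = 155/6 + (1/6)Q gives Q* = 457 and P* = 102.
With the subsidy, sellers receive Ps = Pb + 9 for each unit, where Pb is the price buyers pay.
On the curves, Pb = 763/3 - (1/3)Q and Ps = 155/6 + (1/6)Q; the wedge Ps − Pb = 9 gives 155/6 + (1/6)Q − (763/3 - (1/3)Q) = 9, so Q' = 475.
Then Pb = 763/3 − (1/3)·475 = 96 and Ps = 155/6 + (1/6)·475 = 105.
Buyers' price falls by P* − Pb = 102 − 96 = 6; sellers' price rises by Ps − P* = 105 − 102 = 3.
So producers capture 3/9 = 1/3 of each unit of subsidy.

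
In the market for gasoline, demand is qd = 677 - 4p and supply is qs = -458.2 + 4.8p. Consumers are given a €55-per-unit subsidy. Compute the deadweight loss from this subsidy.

Deadweight loss = €3300

Pre-subsidy: 677 - 4p = -458.2 + 4.8p gives p* = 129, q* = 161.
With the rebate, buyers effectively pay pb = ps − 55, where ps is the price sellers receive.
Demand in terms of ps becomes qd = 677 − 4(ps − 55) = 897 - 4ps. Setting this equal to supply: 897 - 4ps = -458.2 + 4.8ps, so ps = 154.
Buyers pay pb = 154 − 55 = 99; q' = -458.2 + 4.8·154 = 281.
The subsidy expands output by 281 − 161 = 120 past the efficient level; on those units the gap between marginal cost and willingness to pay runs from 0 up to 55.
DWL = ½ × 55 × 120 = 3300.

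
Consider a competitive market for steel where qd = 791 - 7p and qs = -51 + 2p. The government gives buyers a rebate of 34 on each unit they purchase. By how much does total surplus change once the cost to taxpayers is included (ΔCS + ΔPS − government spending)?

Net change in total surplus = -8092/9

Pre-subsidy: 791 - 7p = -51 + 2p gives p* = 842/9, q* = 1225/9.
With the rebate, buyers effectively pay pb = ps − 34, where ps is the price sellers receive.
Demand in terms of ps becomes qd = 791 − 7(ps − 34) = 1029 - 7ps. Setting this equal to supply: 1029 - 7ps = -51 + 2ps, so ps = 120.
Buyers pay pb = 120 − 34 = 86; q' = -51 + 2·120 = 189.
ΔCS = ½(1225/9 + 189)(842/9 − 86) = 99484/81; ΔPS = ½(1225/9 + 189)(120 − 842/9) = 348194/81.
Government spending = 34 × 189 = 6426.
Net change = 99484/81 + 348194/81 − 6426 = -8092/9. The loss equals the DWL triangle ½·34·476/9.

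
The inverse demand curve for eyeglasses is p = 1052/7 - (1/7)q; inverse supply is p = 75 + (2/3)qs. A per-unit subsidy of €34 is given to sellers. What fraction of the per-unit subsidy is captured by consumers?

Consumer share = 3/17

Pre-subsidy: 1052/7 - (1/7)q = 75 + (2/3)q gives q* = 93 and p* = 137.
With the subsidy, sellers receive ps = pb + 34 for each unit, where pb is the price buyers pay.
On the curves, pb = 1052/7 - (1/7)q and ps = 75 + (2/3)q; the wedge ps − pb = 34 gives 75 + (2/3)q − (1052/7 - (1/7)q) = 34, so q' = 135.
Then pb = 1052/7 − (1/7)·135 = 131 and ps = 75 + (2/3)·135 = 165.
Buyers' price falls by p* − pb = 137 − 131 = 6; sellers' price rises by ps − p* = 165 − 137 = 28.
So consumers capture 6/34 = 3/17 of each unit of subsidy.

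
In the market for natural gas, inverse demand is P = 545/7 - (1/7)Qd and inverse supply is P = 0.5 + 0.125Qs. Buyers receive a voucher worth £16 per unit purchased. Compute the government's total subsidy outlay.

Pre-subsidy: 545/7 - (1/7)Q = 0.5 + 0.125Q gives Q* = 288.8 and P* = 36.6.
With the rebate, buyers effectively pay Pb = Ps − 16, where Ps is the price sellers receive.
On the curves, Pb = 545/7 - (1/7)Q and Ps = 0.5 + 0.125Q; the wedge Ps − Pb = 16 gives 0.5 + 0.125Q − (545/7 - (1/7)Q) = 16, so Q' = 5228/15.
Then Pb = 545/7 − (1/7)·(5228/15) = 421/15 and Ps = 0.5 + 0.125·(5228/15) = 661/15.
Government outlay = subsidy × quantity = 16 × 5228/15 = 83648/15.

Government cost = 83648/15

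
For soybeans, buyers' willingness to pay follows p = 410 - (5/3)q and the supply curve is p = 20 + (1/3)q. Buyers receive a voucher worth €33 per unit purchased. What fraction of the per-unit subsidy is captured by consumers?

Consumer share = 5/6

Pre-subsidy: 410 - (5/3)q = 20 + (1/3)q gives q* = 195 and p* = 85.
With the rebate, buyers effectively pay pb = ps − 33, where ps is the price sellers receive.
On the curves, pb = 410 - (5/3)q and ps = 20 + (1/3)q; the wedge ps − pb = 33 gives 20 + (1/3)q − (410 - (5/3)q) = 33, so q' = 211.5.
Then pb = 410 − (5/3)·211.5 = 57.5 and ps = 20 + (1/3)·211.5 = 90.5.
Buyers' price falls by p* − pb = 85 − 57.5 = 27.5; sellers' price rises by ps − p* = 90.5 − 85 = 5.5.
So consumers capture 27.5/33 = 5/6 of each unit of subsidy.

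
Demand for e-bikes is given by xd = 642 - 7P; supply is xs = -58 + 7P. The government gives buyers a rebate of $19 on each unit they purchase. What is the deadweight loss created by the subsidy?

Deadweight loss = $631.75

Pre-subsidy: 642 - 7P = -58 + 7P gives P* = 50, x* = 292.
With the rebate, buyers effectively pay Pb = Ps − 19, where Ps is the price sellers receive.
Demand in terms of Ps becomes xd = 642 − 7(Ps − 19) = 775 - 7Ps. Setting this equal to supply: 775 - 7Ps = -58 + 7Ps, so Ps = 59.5.
Buyers pay Pb = 59.5 − 19 = 40.5; x' = -58 + 7·59.5 = 358.5.
The subsidy expands output by 358.5 − 292 = 66.5 past the efficient level; on those units the gap between marginal cost and willingness to pay runs from 0 up to 19.
DWL = ½ × 19 × 66.5 = 631.75.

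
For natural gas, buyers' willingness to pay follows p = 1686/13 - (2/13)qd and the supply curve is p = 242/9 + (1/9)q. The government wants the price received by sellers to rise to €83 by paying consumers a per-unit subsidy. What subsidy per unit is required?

At a seller price of 83, quantity supplied is -242 + 9·83 = 505.
Buyers absorb 505 only when they pay pb = 1686/13 − (2/13)·505 = 52.
s = ps − pb = 83 − 52 = 31.

Required subsidy s = €31 per unit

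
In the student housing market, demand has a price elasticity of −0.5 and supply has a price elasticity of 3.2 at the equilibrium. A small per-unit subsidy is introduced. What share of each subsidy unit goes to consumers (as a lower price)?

For a small subsidy around the equilibrium, the benefit split depends on the relative slopes, which at a point are proportional to the elasticities.
Buyer share = εs/(εs + |εd|) = 3.2/(3.2 + 0.5) = 32/37; seller share = |εd|/(εs + |εd|) = 5/37.

Consumer share = 32/37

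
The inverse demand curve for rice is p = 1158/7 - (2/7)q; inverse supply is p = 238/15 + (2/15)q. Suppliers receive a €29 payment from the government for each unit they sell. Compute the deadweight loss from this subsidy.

Pre-subsidy: 1158/7 - (2/7)q = 238/15 + (2/15)q gives q* = 3926/11 and p* = 698/11.
With the subsidy, sellers receive ps = pb + 29 for each unit, where pb is the price buyers pay.
On the curves, pb = 1158/7 - (2/7)q and ps = 238/15 + (2/15)q; the wedge ps − pb = 29 gives 238/15 + (2/15)q − (1158/7 - (2/7)q) = 29, so q' = 18749/44.
Then pb = 1158/7 − (2/7)·(18749/44) = 961/22 and ps = 238/15 + (2/15)·(18749/44) = 1599/22.
The subsidy expands output by 18749/44 − 3926/11 = 3045/44 past the efficient level; on those units the gap between marginal cost and willingness to pay runs from 0 up to 29.
DWL = ½ × 29 × 3045/44 = 88305/88.

Deadweight loss = 88305/88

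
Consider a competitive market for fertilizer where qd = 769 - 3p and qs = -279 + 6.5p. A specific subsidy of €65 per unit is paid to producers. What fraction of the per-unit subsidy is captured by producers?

Producer share = 6/19

Pre-subsidy: 769 - 3p = -279 + 6.5p gives p* = 2096/19, q* = 8323/19.
With the subsidy, sellers receive ps = pb + 65 for each unit, where pb is the price buyers pay.
Supply in terms of pb becomes qs = -279 + 6.5(pb + 65) = 143.5 + 6.5pb. Setting this equal to demand: 769 - 3pb = 143.5 + 6.5pb, so pb = 1251/19.
Sellers receive ps = 1251/19 + 65 = 2486/19; q' = 769 − 3·(1251/19) = 10858/19.
Buyers' price falls by p* − pb = 2096/19 − 1251/19 = 845/19; sellers' price rises by ps − p* = 2486/19 − 2096/19 = 390/19.
So producers capture (390/19)/65 = 6/19 of each unit of subsidy.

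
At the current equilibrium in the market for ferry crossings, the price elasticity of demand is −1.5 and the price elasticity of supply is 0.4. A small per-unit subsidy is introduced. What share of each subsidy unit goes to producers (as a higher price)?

For a small subsidy around the equilibrium, the benefit split depends on the relative slopes, which at a point are proportional to the elasticities.
Buyer share = εs/(εs + |εd|) = 0.4/(0.4 + 1.5) = 4/19; seller share = |εd|/(εs + |εd|) = 15/19.
So producers capture 15/19 of the subsidy.

Producer share = 15/19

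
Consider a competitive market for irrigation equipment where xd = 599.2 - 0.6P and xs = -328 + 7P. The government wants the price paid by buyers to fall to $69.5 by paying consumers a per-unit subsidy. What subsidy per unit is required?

Required subsidy s = $57 per unit

At a buyer price of 69.5, quantity demanded is 599.2 − 0.6·69.5 = 557.5.
Sellers supply 557.5 only when they receive Ps with -328 + 7·Ps = 557.5, i.e. Ps = 126.5.
s = Ps − Pb = 126.5 − 69.5 = 57.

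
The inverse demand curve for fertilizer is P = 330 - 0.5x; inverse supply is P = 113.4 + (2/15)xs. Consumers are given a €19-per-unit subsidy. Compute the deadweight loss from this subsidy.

Deadweight loss = €285

Pre-subsidy: 330 - 0.5x = 113.4 + (2/15)x gives x* = 342 and P* = 159.
With the rebate, buyers effectively pay Pb = Ps − 19, where Ps is the price sellers receive.
On the curves, Pb = 330 - 0.5x and Ps = 113.4 + (2/15)x; the wedge Ps − Pb = 19 gives 113.4 + (2/15)x − (330 - 0.5x) = 19, so x' = 372.
Then Pb = 330 − 0.5·372 = 144 and Ps = 113.4 + (2/15)·372 = 163.
The subsidy expands output by 372 − 342 = 30 past the efficient level; on those units the gap between marginal cost and willingness to pay runs from 0 up to 19.
DWL = ½ × 19 × 30 = 285.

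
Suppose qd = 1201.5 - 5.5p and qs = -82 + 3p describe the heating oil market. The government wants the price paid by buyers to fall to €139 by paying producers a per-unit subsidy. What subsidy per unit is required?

At a buyer price of 139, quantity demanded is 1201.5 − 5.5·139 = 437.
Sellers supply 437 only when they receive ps with -82 + 3·ps = 437, i.e. ps = 173.
s = ps − pb = 173 − 139 = 34.

Required subsidy s = €34 per unit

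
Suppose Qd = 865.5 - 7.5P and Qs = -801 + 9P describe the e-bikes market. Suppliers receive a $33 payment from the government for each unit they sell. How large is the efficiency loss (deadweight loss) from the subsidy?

Pre-subsidy: 865.5 - 7.5P = -801 + 9P gives P* = 101, Q* = 108.
With the subsidy, sellers receive Ps = Pb + 33 for each unit, where Pb is the price buyers pay.
Supply in terms of Pb becomes Qs = -801 + 9(Pb + 33) = -504 + 9Pb. Setting this equal to demand: 865.5 - 7.5Pb = -504 + 9Pb, so Pb = 83.
Sellers receive Ps = 83 + 33 = 116; Q' = 865.5 − 7.5·83 = 243.
The subsidy expands output by 243 − 108 = 135 past the efficient level; on those units the gap between marginal cost and willingness to pay runs from 0 up to 33.
DWL = ½ × 33 × 135 = 2227.5.

Deadweight loss = $2227.5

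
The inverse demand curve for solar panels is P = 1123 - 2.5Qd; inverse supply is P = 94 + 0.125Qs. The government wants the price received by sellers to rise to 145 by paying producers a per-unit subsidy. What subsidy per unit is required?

Required subsidy s = 42 per unit

At a seller price of 145, quantity supplied is -752 + 8·145 = 408.
Buyers absorb 408 only when they pay Pb = 1123 − 2.5·408 = 103.
s = Ps − Pb = 145 − 103 = 42.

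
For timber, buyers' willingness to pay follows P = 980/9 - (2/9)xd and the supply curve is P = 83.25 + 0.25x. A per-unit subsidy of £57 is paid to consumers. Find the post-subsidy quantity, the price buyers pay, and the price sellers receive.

Pre-subsidy: 980/9 - (2/9)x = 83.25 + 0.25x gives x* = 923/17 and P* = 1646/17.
With the rebate, buyers effectively pay Pb = Ps − 57, where Ps is the price sellers receive.
On the curves, Pb = 980/9 - (2/9)x and Ps = 83.25 + 0.25x; the wedge Ps − Pb = 57 gives 83.25 + 0.25x − (980/9 - (2/9)x) = 57, so x' = 175.
Then Pb = 980/9 − (2/9)·175 = 70 and Ps = 83.25 + 0.25·175 = 127.

x' = 175; buyers pay £70; sellers receive £127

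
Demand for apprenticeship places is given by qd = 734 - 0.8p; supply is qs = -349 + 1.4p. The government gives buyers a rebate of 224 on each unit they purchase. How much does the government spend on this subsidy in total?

Pre-subsidy: 734 - 0.8p = -349 + 1.4p gives p* = 5415/11, q* = 3742/11.
With the rebate, buyers effectively pay pb = ps − 224, where ps is the price sellers receive.
Demand in terms of ps becomes qd = 734 − 0.8(ps − 224) = 913.2 - 0.8ps. Setting this equal to supply: 913.2 - 0.8ps = -349 + 1.4ps, so ps = 6311/11.
Buyers pay pb = 6311/11 − 224 = 3847/11; q' = -349 + 1.4·(6311/11) = 24982/55.
Government outlay = subsidy × quantity = 224 × 24982/55 = 5595968/55.

Government cost = 5595968/55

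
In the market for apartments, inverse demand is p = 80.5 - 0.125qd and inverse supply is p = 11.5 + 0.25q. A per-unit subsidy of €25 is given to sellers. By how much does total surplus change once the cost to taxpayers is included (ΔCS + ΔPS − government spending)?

Pre-subsidy: 80.5 - 0.125q = 11.5 + 0.25q gives q* = 184 and p* = 57.5.
With the subsidy, sellers receive ps = pb + 25 for each unit, where pb is the price buyers pay.
On the curves, pb = 80.5 - 0.125q and ps = 11.5 + 0.25q; the wedge ps − pb = 25 gives 11.5 + 0.25q − (80.5 - 0.125q) = 25, so q' = 752/3.
Then pb = 80.5 − 0.125·(752/3) = 295/6 and ps = 11.5 + 0.25·(752/3) = 445/6.
ΔCS = ½(184 + 752/3)(57.5 − 295/6) = 16300/9; ΔPS = ½(184 + 752/3)(445/6 − 57.5) = 32600/9.
Government spending = 25 × 752/3 = 18800/3.
Net change = 16300/9 + 32600/9 − 18800/3 = -2500/3. The loss equals the DWL triangle ½·25·200/3.

Net change in total surplus = -2500/3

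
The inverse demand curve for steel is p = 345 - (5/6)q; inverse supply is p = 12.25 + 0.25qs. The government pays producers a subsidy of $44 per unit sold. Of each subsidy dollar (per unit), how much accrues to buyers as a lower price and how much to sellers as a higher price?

Buyers gain 440/13 per unit; sellers gain 132/13 per unit

Pre-subsidy: 345 - (5/6)q = 12.25 + 0.25q gives q* = 3993/13 and p* = 2315/26.
With the subsidy, sellers receive ps = pb + 44 for each unit, where pb is the price buyers pay.
On the curves, pb = 345 - (5/6)q and ps = 12.25 + 0.25q; the wedge ps − pb = 44 gives 12.25 + 0.25q − (345 - (5/6)q) = 44, so q' = 4521/13.
Then pb = 345 − (5/6)·(4521/13) = 1435/26 and ps = 12.25 + 0.25·(4521/13) = 2579/26.
Buyers' price falls by p* − pb = 2315/26 − 1435/26 = 440/13; sellers' price rises by ps − p* = 2579/26 − 2315/26 = 132/13.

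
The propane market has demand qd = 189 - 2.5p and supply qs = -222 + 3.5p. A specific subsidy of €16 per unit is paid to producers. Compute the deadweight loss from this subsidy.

Pre-subsidy: 189 - 2.5p = -222 + 3.5p gives p* = 68.5, q* = 17.75.
With the subsidy, sellers receive ps = pb + 16 for each unit, where pb is the price buyers pay.
Supply in terms of pb becomes qs = -222 + 3.5(pb + 16) = -166 + 3.5pb. Setting this equal to demand: 189 - 2.5pb = -166 + 3.5pb, so pb = 355/6.
Sellers receive ps = 355/6 + 16 = 451/6; q' = 189 − 2.5·(355/6) = 493/12.
The subsidy expands output by 493/12 − 17.75 = 70/3 past the efficient level; on those units the gap between marginal cost and willingness to pay runs from 0 up to 16.
DWL = ½ × 16 × 70/3 = 560/3.

Deadweight loss = 560/3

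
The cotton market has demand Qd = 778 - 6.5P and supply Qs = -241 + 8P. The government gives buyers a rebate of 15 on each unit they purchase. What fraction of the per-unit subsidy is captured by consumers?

Consumer share = 16/29

Pre-subsidy: 778 - 6.5P = -241 + 8P gives P* = 2038/29, Q* = 9315/29.
With the rebate, buyers effectively pay Pb = Ps − 15, where Ps is the price sellers receive.
Demand in terms of Ps becomes Qd = 778 − 6.5(Ps − 15) = 875.5 - 6.5Ps. Setting this equal to supply: 875.5 - 6.5Ps = -241 + 8Ps, so Ps = 77.
Buyers pay Pb = 77 − 15 = 62; Q' = -241 + 8·77 = 375.
Buyers' price falls by P* − Pb = 2038/29 − 62 = 240/29; sellers' price rises by Ps − P* = 77 − 2038/29 = 195/29.
So consumers capture (240/29)/15 = 16/29 of each unit of subsidy.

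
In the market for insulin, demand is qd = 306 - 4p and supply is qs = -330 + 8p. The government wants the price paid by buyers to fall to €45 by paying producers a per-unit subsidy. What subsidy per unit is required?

At a buyer price of 45, quantity demanded is 306 − 4·45 = 126.
Sellers supply 126 only when they receive ps with -330 + 8·ps = 126, i.e. ps = 57.
s = ps − pb = 57 − 45 = 12.

Required subsidy s = €12 per unit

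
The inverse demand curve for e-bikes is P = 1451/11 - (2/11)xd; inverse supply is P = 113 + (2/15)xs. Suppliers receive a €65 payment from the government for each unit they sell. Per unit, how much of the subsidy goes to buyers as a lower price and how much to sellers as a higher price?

Pre-subsidy: 1451/11 - (2/11)x = 113 + (2/15)x gives x* = 60 and P* = 121.
With the subsidy, sellers receive Ps = Pb + 65 for each unit, where Pb is the price buyers pay.
On the curves, Pb = 1451/11 - (2/11)x and Ps = 113 + (2/15)x; the wedge Ps − Pb = 65 gives 113 + (2/15)x − (1451/11 - (2/11)x) = 65, so x' = 266.25.
Then Pb = 1451/11 − (2/11)·266.25 = 83.5 and Ps = 113 + (2/15)·266.25 = 148.5.
Buyers' price falls by P* − Pb = 121 − 83.5 = 37.5; sellers' price rises by Ps − P* = 148.5 − 121 = 27.5.

Buyers gain €37.5 per unit; sellers gain €27.5 per unit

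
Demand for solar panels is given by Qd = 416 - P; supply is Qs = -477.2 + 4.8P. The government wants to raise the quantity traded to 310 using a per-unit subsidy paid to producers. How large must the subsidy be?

Required subsidy s = 58 per unit

At Q = 310, invert demand for the buyer price: Pb = (416 − 310)/1 = 106; invert supply for the seller price: Ps = (310 − (-477.2))/4.8 = 164.
The subsidy must fill the gap: s = Ps − Pb = 164 − 106 = 58.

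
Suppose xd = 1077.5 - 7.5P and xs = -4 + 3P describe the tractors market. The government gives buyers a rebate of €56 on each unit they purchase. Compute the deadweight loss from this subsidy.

Pre-subsidy: 1077.5 - 7.5P = -4 + 3P gives P* = 103, x* = 305.
With the rebate, buyers effectively pay Pb = Ps − 56, where Ps is the price sellers receive.
Demand in terms of Ps becomes xd = 1077.5 − 7.5(Ps − 56) = 1497.5 - 7.5Ps. Setting this equal to supply: 1497.5 - 7.5Ps = -4 + 3Ps, so Ps = 143.
Buyers pay Pb = 143 − 56 = 87; x' = -4 + 3·143 = 425.
The subsidy expands output by 425 − 305 = 120 past the efficient level; on those units the gap between marginal cost and willingness to pay runs from 0 up to 56.
DWL = ½ × 56 × 120 = 3360.

Deadweight loss = €3360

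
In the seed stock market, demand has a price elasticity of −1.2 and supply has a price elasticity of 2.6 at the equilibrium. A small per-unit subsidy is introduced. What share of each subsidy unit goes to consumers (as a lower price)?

For a small subsidy around the equilibrium, the benefit split depends on the relative slopes, which at a point are proportional to the elasticities.
Buyer share = εs/(εs + |εd|) = 2.6/(2.6 + 1.2) = 13/19; seller share = |εd|/(εs + |εd|) = 6/19.

Consumer share = 13/19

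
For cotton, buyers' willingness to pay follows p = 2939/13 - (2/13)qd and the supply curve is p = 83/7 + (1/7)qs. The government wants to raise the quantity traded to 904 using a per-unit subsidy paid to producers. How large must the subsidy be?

At q = 904, from the demand curve buyers pay pb = 2939/13 − (2/13)·904 = 87; from the supply curve sellers need ps = 83/7 + (1/7)·904 = 141.
The subsidy must fill the gap: s = ps − pb = 141 − 87 = 54.

Required subsidy s = 54 per unit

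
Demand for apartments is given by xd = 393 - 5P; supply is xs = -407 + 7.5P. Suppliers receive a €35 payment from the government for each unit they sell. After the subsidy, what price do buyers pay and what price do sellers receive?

Pre-subsidy: 393 - 5P = -407 + 7.5P gives P* = 64, x* = 73.
With the subsidy, sellers receive Ps = Pb + 35 for each unit, where Pb is the price buyers pay.
Supply in terms of Pb becomes xs = -407 + 7.5(Pb + 35) = -144.5 + 7.5Pb. Setting this equal to demand: 393 - 5Pb = -144.5 + 7.5Pb, so Pb = 43.
Sellers receive Ps = 43 + 35 = 78; x' = 393 − 5·43 = 178.

Buyers pay €43; sellers receive €78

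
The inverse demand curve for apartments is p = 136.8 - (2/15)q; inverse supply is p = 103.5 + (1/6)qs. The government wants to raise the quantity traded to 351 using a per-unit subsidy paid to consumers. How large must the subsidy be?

At q = 351, from the demand curve buyers pay pb = 136.8 − (2/15)·351 = 90; from the supply curve sellers need ps = 103.5 + (1/6)·351 = 162.
The subsidy must fill the gap: s = ps − pb = 162 − 90 = 72.

Required subsidy s = 72 per unit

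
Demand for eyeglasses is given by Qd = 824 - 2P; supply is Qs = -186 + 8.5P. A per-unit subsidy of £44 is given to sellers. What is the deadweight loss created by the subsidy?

Deadweight loss = 32912/21

Pre-subsidy: 824 - 2P = -186 + 8.5P gives P* = 2020/21, Q* = 13264/21.
With the subsidy, sellers receive Ps = Pb + 44 for each unit, where Pb is the price buyers pay.
Supply in terms of Pb becomes Qs = -186 + 8.5(Pb + 44) = 188 + 8.5Pb. Setting this equal to demand: 824 - 2Pb = 188 + 8.5Pb, so Pb = 424/7.
Sellers receive Ps = 424/7 + 44 = 732/7; Q' = 824 − 2·(424/7) = 4920/7.
The subsidy expands output by 4920/7 − 13264/21 = 1496/21 past the efficient level; on those units the gap between marginal cost and willingness to pay runs from 0 up to 44.
DWL = ½ × 44 × 1496/21 = 32912/21.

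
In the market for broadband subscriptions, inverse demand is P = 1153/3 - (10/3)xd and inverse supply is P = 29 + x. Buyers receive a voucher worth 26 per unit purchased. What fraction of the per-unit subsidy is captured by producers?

Producer share = 3/13

Pre-subsidy: 1153/3 - (10/3)x = 29 + x gives x* = 82 and P* = 111.
With the rebate, buyers effectively pay Pb = Ps − 26, where Ps is the price sellers receive.
On the curves, Pb = 1153/3 - (10/3)x and Ps = 29 + x; the wedge Ps − Pb = 26 gives 29 + x − (1153/3 - (10/3)x) = 26, so x' = 88.
Then Pb = 1153/3 − (10/3)·88 = 91 and Ps = 29 + 1·88 = 117.
Buyers' price falls by P* − Pb = 111 − 91 = 20; sellers' price rises by Ps − P* = 117 − 111 = 6.
So producers capture 6/26 = 3/13 of each unit of subsidy.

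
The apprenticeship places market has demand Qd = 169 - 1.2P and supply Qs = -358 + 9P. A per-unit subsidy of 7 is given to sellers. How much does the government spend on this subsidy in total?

Government cost = 13615/17

Pre-subsidy: 169 - 1.2P = -358 + 9P gives P* = 155/3, Q* = 107.
With the subsidy, sellers receive Ps = Pb + 7 for each unit, where Pb is the price buyers pay.
Supply in terms of Pb becomes Qs = -358 + 9(Pb + 7) = -295 + 9Pb. Setting this equal to demand: 169 - 1.2Pb = -295 + 9Pb, so Pb = 2320/51.
Sellers receive Ps = 2320/51 + 7 = 2677/51; Q' = 169 − 1.2·(2320/51) = 1945/17.
Government outlay = subsidy × quantity = 7 × 1945/17 = 13615/17.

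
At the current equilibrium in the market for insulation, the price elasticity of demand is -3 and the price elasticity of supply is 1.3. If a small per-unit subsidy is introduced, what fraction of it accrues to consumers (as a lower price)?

Consumer share = 13/43

For a small subsidy around the equilibrium, the benefit split depends on the relative slopes, which at a point are proportional to the elasticities.
Buyer share = εs/(εs + |εd|) = 1.3/(1.3 + 3) = 13/43; seller share = |εd|/(εs + |εd|) = 30/43.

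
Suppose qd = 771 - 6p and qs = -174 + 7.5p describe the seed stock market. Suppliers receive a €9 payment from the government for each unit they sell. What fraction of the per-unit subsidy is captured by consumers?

Pre-subsidy: 771 - 6p = -174 + 7.5p gives p* = 70, q* = 351.
With the subsidy, sellers receive ps = pb + 9 for each unit, where pb is the price buyers pay.
Supply in terms of pb becomes qs = -174 + 7.5(pb + 9) = -106.5 + 7.5pb. Setting this equal to demand: 771 - 6pb = -106.5 + 7.5pb, so pb = 65.
Sellers receive ps = 65 + 9 = 74; q' = 771 − 6·65 = 381.
Buyers' price falls by p* − pb = 70 − 65 = 5; sellers' price rises by ps − p* = 74 − 70 = 4.
So consumers capture 5/9 = 5/9 of each unit of subsidy.

Consumer share = 5/9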